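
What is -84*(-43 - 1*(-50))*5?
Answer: -2940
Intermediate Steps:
-84*(-43 - 1*(-50))*5 = -84*(-43 + 50)*5 = -84*7*5 = -588*5 = -2940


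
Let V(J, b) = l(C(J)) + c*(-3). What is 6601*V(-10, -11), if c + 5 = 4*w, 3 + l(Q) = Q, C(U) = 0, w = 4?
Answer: -237636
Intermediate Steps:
l(Q) = -3 + Q
c = 11 (c = -5 + 4*4 = -5 + 16 = 11)
V(J, b) = -36 (V(J, b) = (-3 + 0) + 11*(-3) = -3 - 33 = -36)
6601*V(-10, -11) = 6601*(-36) = -237636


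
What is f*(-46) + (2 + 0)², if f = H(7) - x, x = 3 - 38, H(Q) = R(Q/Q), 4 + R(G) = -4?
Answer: -1238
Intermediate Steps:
R(G) = -8 (R(G) = -4 - 4 = -8)
H(Q) = -8
x = -35
f = 27 (f = -8 - 1*(-35) = -8 + 35 = 27)
f*(-46) + (2 + 0)² = 27*(-46) + (2 + 0)² = -1242 + 2² = -1242 + 4 = -1238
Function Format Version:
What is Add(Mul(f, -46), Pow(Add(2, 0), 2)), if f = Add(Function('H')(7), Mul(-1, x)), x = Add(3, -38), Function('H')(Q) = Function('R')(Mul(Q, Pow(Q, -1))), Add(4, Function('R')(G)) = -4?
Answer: -1238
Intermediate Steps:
Function('R')(G) = -8 (Function('R')(G) = Add(-4, -4) = -8)
Function('H')(Q) = -8
x = -35
f = 27 (f = Add(-8, Mul(-1, -35)) = Add(-8, 35) = 27)
Add(Mul(f, -46), Pow(Add(2, 0), 2)) = Add(Mul(27, -46), Pow(Add(2, 0), 2)) = Add(-1242, Pow(2, 2)) = Add(-1242, 4) = -1238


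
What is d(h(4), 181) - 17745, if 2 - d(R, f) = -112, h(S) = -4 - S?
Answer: -17631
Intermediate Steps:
d(R, f) = 114 (d(R, f) = 2 - 1*(-112) = 2 + 112 = 114)
d(h(4), 181) - 17745 = 114 - 17745 = -17631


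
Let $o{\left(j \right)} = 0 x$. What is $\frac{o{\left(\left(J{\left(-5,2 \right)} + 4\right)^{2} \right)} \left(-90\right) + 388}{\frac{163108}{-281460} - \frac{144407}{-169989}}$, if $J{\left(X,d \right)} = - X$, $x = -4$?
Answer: $\frac{257831949010}{179419839} \approx 1437.0$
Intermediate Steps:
$o{\left(j \right)} = 0$ ($o{\left(j \right)} = 0 \left(-4\right) = 0$)
$\frac{o{\left(\left(J{\left(-5,2 \right)} + 4\right)^{2} \right)} \left(-90\right) + 388}{\frac{163108}{-281460} - \frac{144407}{-169989}} = \frac{0 \left(-90\right) + 388}{\frac{163108}{-281460} - \frac{144407}{-169989}} = \frac{0 + 388}{163108 \left(- \frac{1}{281460}\right) - - \frac{144407}{169989}} = \frac{388}{- \frac{40777}{70365} + \frac{144407}{169989}} = \frac{388}{\frac{358839678}{1329030665}} = 388 \cdot \frac{1329030665}{358839678} = \frac{257831949010}{179419839}$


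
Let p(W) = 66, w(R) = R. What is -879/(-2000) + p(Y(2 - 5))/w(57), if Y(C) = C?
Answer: 60701/38000 ≈ 1.5974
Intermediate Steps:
-879/(-2000) + p(Y(2 - 5))/w(57) = -879/(-2000) + 66/57 = -879*(-1/2000) + 66*(1/57) = 879/2000 + 22/19 = 60701/38000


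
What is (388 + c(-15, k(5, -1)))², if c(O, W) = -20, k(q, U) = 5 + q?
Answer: 135424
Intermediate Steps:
(388 + c(-15, k(5, -1)))² = (388 - 20)² = 368² = 135424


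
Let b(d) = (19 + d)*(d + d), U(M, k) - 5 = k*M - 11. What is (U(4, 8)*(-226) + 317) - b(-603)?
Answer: -709863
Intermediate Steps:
U(M, k) = -6 + M*k (U(M, k) = 5 + (k*M - 11) = 5 + (M*k - 11) = 5 + (-11 + M*k) = -6 + M*k)
b(d) = 2*d*(19 + d) (b(d) = (19 + d)*(2*d) = 2*d*(19 + d))
(U(4, 8)*(-226) + 317) - b(-603) = ((-6 + 4*8)*(-226) + 317) - 2*(-603)*(19 - 603) = ((-6 + 32)*(-226) + 317) - 2*(-603)*(-584) = (26*(-226) + 317) - 1*704304 = (-5876 + 317) - 704304 = -5559 - 704304 = -709863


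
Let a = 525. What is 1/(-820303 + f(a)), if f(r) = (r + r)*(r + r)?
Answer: 1/282197 ≈ 3.5436e-6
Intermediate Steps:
f(r) = 4*r**2 (f(r) = (2*r)*(2*r) = 4*r**2)
1/(-820303 + f(a)) = 1/(-820303 + 4*525**2) = 1/(-820303 + 4*275625) = 1/(-820303 + 1102500) = 1/282197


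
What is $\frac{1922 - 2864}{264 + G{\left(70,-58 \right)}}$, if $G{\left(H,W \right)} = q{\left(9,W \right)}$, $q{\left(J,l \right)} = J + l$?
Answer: $- \frac{942}{215} \approx -4.3814$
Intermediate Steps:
$G{\left(H,W \right)} = 9 + W$
$\frac{1922 - 2864}{264 + G{\left(70,-58 \right)}} = \frac{1922 - 2864}{264 + \left(9 - 58\right)} = - \frac{942}{264 - 49} = - \frac{942}{215}$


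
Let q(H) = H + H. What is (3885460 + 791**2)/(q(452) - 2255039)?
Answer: -4511141/2254135 ≈ -2.0013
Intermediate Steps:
q(H) = 2*H
(3885460 + 791**2)/(q(452) - 2255039) = (3885460 + 791**2)/(2*452 - 2255039) = (3885460 + 625681)/(904 - 2255039) = 4511141/(-2254135) = 4511141*(-1/2254135) = -4511141/2254135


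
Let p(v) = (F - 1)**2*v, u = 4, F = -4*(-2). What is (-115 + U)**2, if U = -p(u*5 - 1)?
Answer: 1094116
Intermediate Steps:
F = 8
p(v) = 49*v (p(v) = (8 - 1)**2*v = 7**2*v = 49*v)
U = -931 (U = -49*(4*5 - 1) = -49*(20 - 1) = -49*19 = -1*931 = -931)
(-115 + U)**2 = (-115 - 931)**2 = (-1046)**2 = 1094116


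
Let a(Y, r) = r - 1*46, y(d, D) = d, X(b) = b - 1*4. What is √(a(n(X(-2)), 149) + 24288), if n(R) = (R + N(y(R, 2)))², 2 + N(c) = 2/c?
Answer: √24391 ≈ 156.18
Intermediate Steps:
X(b) = -4 + b (X(b) = b - 4 = -4 + b)
N(c) = -2 + 2/c
n(R) = (-2 + R + 2/R)² (n(R) = (R + (-2 + 2/R))² = (-2 + R + 2/R)²)
a(Y, r) = -46 + r (a(Y, r) = r - 46 = -46 + r)
√(a(n(X(-2)), 149) + 24288) = √((-46 + 149) + 24288) = √(103 + 24288) = √24391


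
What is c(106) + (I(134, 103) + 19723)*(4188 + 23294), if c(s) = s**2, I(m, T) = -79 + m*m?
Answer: 1033334436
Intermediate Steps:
I(m, T) = -79 + m**2
c(106) + (I(134, 103) + 19723)*(4188 + 23294) = 106**2 + ((-79 + 134**2) + 19723)*(4188 + 23294) = 11236 + ((-79 + 17956) + 19723)*27482 = 11236 + (17877 + 19723)*27482 = 11236 + 37600*27482 = 11236 + 1033323200 = 1033334436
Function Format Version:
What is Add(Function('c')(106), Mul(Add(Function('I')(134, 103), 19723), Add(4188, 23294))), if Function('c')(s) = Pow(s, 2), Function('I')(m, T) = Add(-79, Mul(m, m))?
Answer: 1033334436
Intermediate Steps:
Function('I')(m, T) = Add(-79, Pow(m, 2))
Add(Function('c')(106), Mul(Add(Function('I')(134, 103), 19723), Add(4188, 23294))) = Add(Pow(106, 2), Mul(Add(Add(-79, Pow(134, 2)), 19723), Add(4188, 23294))) = Add(11236, Mul(Add(Add(-79, 17956), 19723), 27482)) = Add(11236, Mul(Add(17877, 19723), 27482)) = Add(11236, Mul(37600, 27482)) = Add(11236, 1033323200) = 1033334436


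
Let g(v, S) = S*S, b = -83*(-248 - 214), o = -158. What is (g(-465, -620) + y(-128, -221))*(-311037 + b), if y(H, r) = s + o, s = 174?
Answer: -104826783456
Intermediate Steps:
b = 38346 (b = -83*(-462) = 38346)
y(H, r) = 16 (y(H, r) = 174 - 158 = 16)
g(v, S) = S**2
(g(-465, -620) + y(-128, -221))*(-311037 + b) = ((-620)**2 + 16)*(-311037 + 38346) = (384400 + 16)*(-272691) = 384416*(-272691) = -104826783456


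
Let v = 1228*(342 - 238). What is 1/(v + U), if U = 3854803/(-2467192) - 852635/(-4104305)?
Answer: 2025221692312/258642369233954945 ≈ 7.8302e-6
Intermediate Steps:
v = 127712 (v = 1228*104 = 127712)
U = -2743534595199/2025221692312 (U = 3854803*(-1/2467192) - 852635*(-1/4104305) = -3854803/2467192 + 170527/820861 = -2743534595199/2025221692312 ≈ -1.3547)
1/(v + U) = 1/(127712 - 2743534595199/2025221692312) = 1/(258642369233954945/2025221692312) = 2025221692312/258642369233954945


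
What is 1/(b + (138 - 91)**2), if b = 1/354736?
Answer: 354736/783611825 ≈ 0.00045269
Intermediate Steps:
b = 1/354736 ≈ 2.8190e-6
1/(b + (138 - 91)**2) = 1/(1/354736 + (138 - 91)**2) = 1/(1/354736 + 47**2) = 1/(1/354736 + 2209) = 1/(783611825/354736) = 354736/783611825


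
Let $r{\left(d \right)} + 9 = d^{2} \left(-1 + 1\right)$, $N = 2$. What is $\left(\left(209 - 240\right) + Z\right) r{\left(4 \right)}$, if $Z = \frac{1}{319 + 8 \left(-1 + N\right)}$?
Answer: $\frac{30408}{109} \approx 278.97$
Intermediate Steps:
$r{\left(d \right)} = -9$ ($r{\left(d \right)} = -9 + d^{2} \left(-1 + 1\right) = -9 + d^{2} \cdot 0 = -9 + 0 = -9$)
$Z = \frac{1}{327}$ ($Z = \frac{1}{319 + 8 \left(-1 + 2\right)} = \frac{1}{319 + 8 \cdot 1} = \frac{1}{319 + 8} = \frac{1}{327} \approx 0.0030581$)
$\left(\left(209 - 240\right) + Z\right) r{\left(4 \right)} = \left(\left(209 - 240\right) + \frac{1}{327}\right) \left(-9\right) = \left(-31 + \frac{1}{327}\right) \left(-9\right) = \left(- \frac{10136}{327}\right) \left(-9\right) = \frac{30408}{109}$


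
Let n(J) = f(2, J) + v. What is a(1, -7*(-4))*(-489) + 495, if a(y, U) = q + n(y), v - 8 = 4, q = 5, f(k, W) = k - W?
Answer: -8307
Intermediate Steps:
v = 12 (v = 8 + 4 = 12)
n(J) = 14 - J (n(J) = (2 - J) + 12 = 14 - J)
a(y, U) = 19 - y (a(y, U) = 5 + (14 - y) = 19 - y)
a(1, -7*(-4))*(-489) + 495 = (19 - 1*1)*(-489) + 495 = (19 - 1)*(-489) + 495 = 18*(-489) + 495 = -8802 + 495 = -8307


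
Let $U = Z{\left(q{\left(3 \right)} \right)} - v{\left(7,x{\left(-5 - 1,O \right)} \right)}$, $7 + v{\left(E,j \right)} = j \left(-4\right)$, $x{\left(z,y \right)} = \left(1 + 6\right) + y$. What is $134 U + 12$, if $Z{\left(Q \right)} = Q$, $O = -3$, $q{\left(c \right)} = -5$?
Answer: $2424$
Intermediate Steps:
$x{\left(z,y \right)} = 7 + y$
$v{\left(E,j \right)} = -7 - 4 j$ ($v{\left(E,j \right)} = -7 + j \left(-4\right) = -7 - 4 j$)
$U = 18$ ($U = -5 - \left(-7 - 4 \left(7 - 3\right)\right) = -5 - \left(-7 - 16\right) = -5 - -23 = -5 + 23 = 18$)
$134 U + 12 = 134 \cdot 18 + 12 = 2412 + 12 = 2424$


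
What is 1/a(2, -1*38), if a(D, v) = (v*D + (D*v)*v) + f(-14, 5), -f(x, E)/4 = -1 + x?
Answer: 1/2872 ≈ 0.00034819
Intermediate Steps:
f(x, E) = 4 - 4*x (f(x, E) = -4*(-1 + x) = 4 - 4*x)
a(D, v) = 60 + D*v + D*v² (a(D, v) = (v*D + (D*v)*v) + (4 - 4*(-14)) = (D*v + D*v²) + (4 + 56) = (D*v + D*v²) + 60 = 60 + D*v + D*v²)
1/a(2, -1*38) = 1/(60 + 2*(-1*38) + 2*(-1*38)²) = 1/(60 + 2*(-38) + 2*(-38)²) = 1/(60 - 76 + 2*1444) = 1/(60 - 76 + 2888) = 1/2872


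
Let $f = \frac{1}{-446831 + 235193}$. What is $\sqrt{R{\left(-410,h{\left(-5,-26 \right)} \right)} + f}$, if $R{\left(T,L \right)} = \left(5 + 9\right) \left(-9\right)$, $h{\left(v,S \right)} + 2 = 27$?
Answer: $\frac{i \sqrt{5643621235182}}{211638} \approx 11.225 i$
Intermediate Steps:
$h{\left(v,S \right)} = 25$ ($h{\left(v,S \right)} = -2 + 27 = 25$)
$f = - \frac{1}{211638}$ ($f = \frac{1}{-211638} = - \frac{1}{211638} \approx -4.7251 \cdot 10^{-6}$)
$R{\left(T,L \right)} = -126$ ($R{\left(T,L \right)} = 14 \left(-9\right) = -126$)
$\sqrt{R{\left(-410,h{\left(-5,-26 \right)} \right)} + f} = \sqrt{-126 - \frac{1}{211638}} = \sqrt{- \frac{26666389}{211638}} = \frac{i \sqrt{5643621235182}}{211638}$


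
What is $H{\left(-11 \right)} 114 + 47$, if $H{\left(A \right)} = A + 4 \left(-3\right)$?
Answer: $-2575$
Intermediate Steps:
$H{\left(A \right)} = -12 + A$ ($H{\left(A \right)} = A - 12 = -12 + A$)
$H{\left(-11 \right)} 114 + 47 = \left(-12 - 11\right) 114 + 47 = \left(-23\right) 114 + 47 = -2622 + 47 = -2575$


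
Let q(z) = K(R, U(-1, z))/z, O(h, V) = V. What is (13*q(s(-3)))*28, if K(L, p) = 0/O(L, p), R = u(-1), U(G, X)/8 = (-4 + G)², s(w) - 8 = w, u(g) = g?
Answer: 0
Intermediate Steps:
s(w) = 8 + w
U(G, X) = 8*(-4 + G)²
R = -1
K(L, p) = 0 (K(L, p) = 0/p = 0)
q(z) = 0 (q(z) = 0/z = 0)
(13*q(s(-3)))*28 = (13*0)*28 = 0*28 = 0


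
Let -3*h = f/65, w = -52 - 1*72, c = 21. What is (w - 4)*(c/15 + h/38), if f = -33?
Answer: -222016/1235 ≈ -179.77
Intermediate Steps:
w = -124 (w = -52 - 72 = -124)
h = 11/65 (h = -(-11)/65 = -⅓*(-33/65) = 11/65 ≈ 0.16923)
(w - 4)*(c/15 + h/38) = (-124 - 4)*(21/15 + (11/65)/38) = -128*(21*(1/15) + (11/65)*(1/38)) = -128*(7/5 + 11/2470) = -128*3469/2470 = -222016/1235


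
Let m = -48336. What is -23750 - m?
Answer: 24586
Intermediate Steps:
-23750 - m = -23750 - 1*(-48336) = -23750 + 48336 = 24586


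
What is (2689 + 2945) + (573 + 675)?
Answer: 6882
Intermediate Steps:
(2689 + 2945) + (573 + 675) = 5634 + 1248 = 6882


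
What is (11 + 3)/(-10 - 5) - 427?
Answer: -6419/15 ≈ -427.93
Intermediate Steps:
(11 + 3)/(-10 - 5) - 427 = 14/(-15) - 427 = 14*(-1/15) - 427 = -14/15 - 427 = -6419/15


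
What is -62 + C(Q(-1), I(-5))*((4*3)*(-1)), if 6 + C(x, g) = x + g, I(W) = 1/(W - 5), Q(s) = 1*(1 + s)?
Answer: 56/5 ≈ 11.200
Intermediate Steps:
Q(s) = 1 + s
I(W) = 1/(-5 + W)
C(x, g) = -6 + g + x (C(x, g) = -6 + (x + g) = -6 + (g + x) = -6 + g + x)
-62 + C(Q(-1), I(-5))*((4*3)*(-1)) = -62 + (-6 + 1/(-5 - 5) + (1 - 1))*((4*3)*(-1)) = -62 + (-6 + 1/(-10) + 0)*(12*(-1)) = -62 + (-6 - 1/10 + 0)*(-12) = -62 - 61/10*(-12) = -62 + 366/5 = 56/5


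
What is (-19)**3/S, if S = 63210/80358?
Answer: -91862587/10535 ≈ -8719.8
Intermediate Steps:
S = 10535/13393 (S = 63210*(1/80358) = 10535/13393 ≈ 0.78660)
(-19)**3/S = (-19)**3/(10535/13393) = -6859*13393/10535 = -91862587/10535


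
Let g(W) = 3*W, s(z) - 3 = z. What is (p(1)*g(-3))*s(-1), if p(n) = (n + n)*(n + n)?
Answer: -72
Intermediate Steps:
s(z) = 3 + z
p(n) = 4*n² (p(n) = (2*n)*(2*n) = 4*n²)
(p(1)*g(-3))*s(-1) = ((4*1²)*(3*(-3)))*(3 - 1) = ((4*1)*(-9))*2 = (4*(-9))*2 = -36*2 = -72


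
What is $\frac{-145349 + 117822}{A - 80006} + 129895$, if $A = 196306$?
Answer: $\frac{15106760973}{116300} \approx 1.2989 \cdot 10^{5}$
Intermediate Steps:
$\frac{-145349 + 117822}{A - 80006} + 129895 = \frac{-145349 + 117822}{196306 - 80006} + 129895 = - \frac{27527}{116300} + 129895 = \frac{15106760973}{116300}$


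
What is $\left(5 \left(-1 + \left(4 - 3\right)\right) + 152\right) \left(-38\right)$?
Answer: $-5776$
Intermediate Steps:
$\left(5 \left(-1 + \left(4 - 3\right)\right) + 152\right) \left(-38\right) = \left(5 \left(-1 + 1\right) + 152\right) \left(-38\right) = \left(5 \cdot 0 + 152\right) \left(-38\right) = \left(0 + 152\right) \left(-38\right) = 152 \left(-38\right) = -5776$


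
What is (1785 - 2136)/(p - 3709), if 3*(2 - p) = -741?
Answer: 351/3460 ≈ 0.10145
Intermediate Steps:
p = 249 (p = 2 - ⅓*(-741) = 2 + 247 = 249)
(1785 - 2136)/(p - 3709) = (1785 - 2136)/(249 - 3709) = -351/(-3460) = -351*(-1/3460) = 351/3460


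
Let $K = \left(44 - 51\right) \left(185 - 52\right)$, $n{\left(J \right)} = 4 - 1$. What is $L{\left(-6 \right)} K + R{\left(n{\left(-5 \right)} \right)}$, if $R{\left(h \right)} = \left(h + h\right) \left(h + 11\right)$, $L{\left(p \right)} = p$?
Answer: $5670$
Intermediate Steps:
$n{\left(J \right)} = 3$
$K = -931$ ($K = \left(-7\right) 133 = -931$)
$R{\left(h \right)} = 2 h \left(11 + h\right)$
$L{\left(-6 \right)} K + R{\left(n{\left(-5 \right)} \right)} = \left(-6\right) \left(-931\right) + 2 \cdot 3 \left(11 + 3\right) = 5586 + 2 \cdot 3 \cdot 14 = 5586 + 84 = 5670$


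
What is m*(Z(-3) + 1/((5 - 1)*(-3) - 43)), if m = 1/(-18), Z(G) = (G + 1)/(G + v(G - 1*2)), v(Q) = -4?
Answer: -103/6930 ≈ -0.014863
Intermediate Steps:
Z(G) = (1 + G)/(-4 + G) (Z(G) = (G + 1)/(G - 4) = (1 + G)/(-4 + G))
m = -1/18 ≈ -0.055556
m*(Z(-3) + 1/((5 - 1)*(-3) - 43)) = -((1 - 3)/(-4 - 3) + 1/((5 - 1)*(-3) - 43))/18 = -(-2/(-7) + 1/(4*(-3) - 43))/18 = -(-⅐*(-2) + 1/(-12 - 43))/18 = -(2/7 + 1/(-55))/18 = -(2/7 - 1/55)/18 = -1/18*103/385 = -103/6930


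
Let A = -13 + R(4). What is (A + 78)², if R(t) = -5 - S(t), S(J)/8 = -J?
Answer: 8464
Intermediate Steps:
S(J) = -8*J (S(J) = 8*(-J) = -8*J)
R(t) = -5 + 8*t (R(t) = -5 - (-8)*t = -5 + 8*t)
A = 14 (A = -13 + (-5 + 8*4) = -13 + (-5 + 32) = -13 + 27 = 14)
(A + 78)² = (14 + 78)² = 92² = 8464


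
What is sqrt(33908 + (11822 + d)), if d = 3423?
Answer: sqrt(49153) ≈ 221.70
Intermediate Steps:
sqrt(33908 + (11822 + d)) = sqrt(33908 + (11822 + 3423)) = sqrt(33908 + 15245) = sqrt(49153)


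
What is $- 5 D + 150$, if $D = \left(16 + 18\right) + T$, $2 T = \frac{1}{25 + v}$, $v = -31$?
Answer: $- \frac{235}{12} \approx -19.583$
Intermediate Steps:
$T = - \frac{1}{12}$ ($T = \frac{1}{2 \left(25 - 31\right)} = \frac{1}{2 \left(-6\right)} = \frac{1}{2} \left(- \frac{1}{6}\right) = - \frac{1}{12} \approx -0.083333$)
$D = \frac{407}{12}$ ($D = \left(16 + 18\right) - \frac{1}{12} = 34 - \frac{1}{12} = \frac{407}{12} \approx 33.917$)
$- 5 D + 150 = \left(-5\right) \frac{407}{12} + 150 = - \frac{2035}{12} + 150 = - \frac{235}{12}$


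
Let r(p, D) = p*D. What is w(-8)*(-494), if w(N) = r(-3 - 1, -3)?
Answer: -5928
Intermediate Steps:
r(p, D) = D*p
w(N) = 12 (w(N) = -3*(-3 - 1) = -3*(-4) = 12)
w(-8)*(-494) = 12*(-494) = -5928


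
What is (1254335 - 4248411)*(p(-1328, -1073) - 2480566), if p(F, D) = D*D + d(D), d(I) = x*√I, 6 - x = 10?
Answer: 3979836600012 + 11976304*I*√1073 ≈ 3.9798e+12 + 3.923e+8*I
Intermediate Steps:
x = -4 (x = 6 - 1*10 = 6 - 10 = -4)
d(I) = -4*√I
p(F, D) = D² - 4*√D (p(F, D) = D*D - 4*√D = D² - 4*√D)
(1254335 - 4248411)*(p(-1328, -1073) - 2480566) = (1254335 - 4248411)*(((-1073)² - 4*I*√1073) - 2480566) = -2994076*((1151329 - 4*I*√1073) - 2480566) = -2994076*(-1329237 - 4*I*√1073) = 3979836600012 + 11976304*I*√1073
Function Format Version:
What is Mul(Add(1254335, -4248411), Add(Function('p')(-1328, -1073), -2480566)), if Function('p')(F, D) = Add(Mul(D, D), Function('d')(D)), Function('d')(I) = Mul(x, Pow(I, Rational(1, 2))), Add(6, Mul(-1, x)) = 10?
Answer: Add(3979836600012, Mul(11976304, I, Pow(1073, Rational(1, 2)))) ≈ Add(3.9798e+12, Mul(3.9230e+8, I))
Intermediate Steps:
x = -4 (x = Add(6, Mul(-1, 10)) = Add(6, -10) = -4)
Function('d')(I) = Mul(-4, Pow(I, Rational(1, 2)))
Function('p')(F, D) = Add(Pow(D, 2), Mul(-4, Pow(D, Rational(1, 2)))) (Function('p')(F, D) = Add(Mul(D, D), Mul(-4, Pow(D, Rational(1, 2)))) = Add(Pow(D, 2), Mul(-4, Pow(D, Rational(1, 2)))))
Mul(Add(1254335, -4248411), Add(Function('p')(-1328, -1073), -2480566)) = Mul(Add(1254335, -4248411), Add(Add(Pow(-1073, 2), Mul(-4, Pow(-1073, Rational(1, 2)))), -2480566)) = Mul(-2994076, Add(Add(1151329, Mul(-4, Mul(I, Pow(1073, Rational(1, 2))))), -2480566)) = Mul(-2994076, Add(Add(1151329, Mul(-4, I, Pow(1073, Rational(1, 2)))), -2480566)) = Mul(-2994076, Add(-1329237, Mul(-4, I, Pow(1073, Rational(1, 2))))) = Add(3979836600012, Mul(11976304, I, Pow(1073, Rational(1, 2))))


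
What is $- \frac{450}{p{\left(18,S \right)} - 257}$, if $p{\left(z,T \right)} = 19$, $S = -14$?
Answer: $\frac{225}{119} \approx 1.8908$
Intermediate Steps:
$- \frac{450}{p{\left(18,S \right)} - 257} = - \frac{450}{19 - 257} = - \frac{450}{-238} = \left(-450\right) \left(- \frac{1}{238}\right) = \frac{225}{119}$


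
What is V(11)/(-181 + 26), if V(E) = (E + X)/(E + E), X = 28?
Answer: -39/3410 ≈ -0.011437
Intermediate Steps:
V(E) = (28 + E)/(2*E) (V(E) = (E + 28)/(E + E) = (28 + E)/((2*E)) = (28 + E)*(1/(2*E)) = (28 + E)/(2*E))
V(11)/(-181 + 26) = ((1/2)*(28 + 11)/11)/(-181 + 26) = ((1/2)*(1/11)*39)/(-155) = -1/155*39/22 = -39/3410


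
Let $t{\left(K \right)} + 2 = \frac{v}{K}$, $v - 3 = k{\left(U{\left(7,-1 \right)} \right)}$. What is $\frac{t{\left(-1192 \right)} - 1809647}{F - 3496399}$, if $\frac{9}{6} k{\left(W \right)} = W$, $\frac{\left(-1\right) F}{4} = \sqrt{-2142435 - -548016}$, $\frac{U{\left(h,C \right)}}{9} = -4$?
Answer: $\frac{7542087831685213}{14571999121662760} - \frac{2157101587 i \sqrt{1594419}}{3642999780415690} \approx 0.51757 - 0.00074768 i$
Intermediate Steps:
$U{\left(h,C \right)} = -36$ ($U{\left(h,C \right)} = 9 \left(-4\right) = -36$)
$F = - 4 i \sqrt{1594419}$ ($F = - 4 \sqrt{-2142435 - -548016} = - 4 \sqrt{-2142435 + 548016} = - 4 \sqrt{-1594419} = - 4 i \sqrt{1594419} \approx - 5050.8 i$)
$k{\left(W \right)} = \frac{2 W}{3}$
$v = -21$ ($v = 3 + \frac{2}{3} \left(-36\right) = 3 - 24 = -21$)
$t{\left(K \right)} = -2 - \frac{21}{K}$
$\frac{t{\left(-1192 \right)} - 1809647}{F - 3496399} = \frac{\left(-2 - \frac{21}{-1192}\right) - 1809647}{- 4 i \sqrt{1594419} - 3496399} = \frac{\left(-2 - - \frac{21}{1192}\right) - 1809647}{-3496399 - 4 i \sqrt{1594419}} = \frac{\left(-2 + \frac{21}{1192}\right) - 1809647}{-3496399 - 4 i \sqrt{1594419}} = \frac{- \frac{2363}{1192} - 1809647}{-3496399 - 4 i \sqrt{1594419}} = - \frac{2157101587}{1192 \left(-3496399 - 4 i \sqrt{1594419}\right)}$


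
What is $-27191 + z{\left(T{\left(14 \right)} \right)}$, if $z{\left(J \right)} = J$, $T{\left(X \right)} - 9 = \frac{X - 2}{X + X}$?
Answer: $- \frac{190271}{7} \approx -27182.0$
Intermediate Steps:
$T{\left(X \right)} = 9 + \frac{-2 + X}{2 X}$ ($T{\left(X \right)} = 9 + \frac{X - 2}{X + X} = 9 + \frac{-2 + X}{2 X}$)
$-27191 + z{\left(T{\left(14 \right)} \right)} = -27191 + \left(\frac{19}{2} - \frac{1}{14}\right) = -27191 + \frac{66}{7} = - \frac{190271}{7}$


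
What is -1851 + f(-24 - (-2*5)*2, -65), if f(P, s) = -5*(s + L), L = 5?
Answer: -1551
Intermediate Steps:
f(P, s) = -25 - 5*s (f(P, s) = -5*(s + 5) = -5*(5 + s) = -25 - 5*s)
-1851 + f(-24 - (-2*5)*2, -65) = -1851 + (-25 - 5*(-65)) = -1851 + (-25 + 325) = -1851 + 300 = -1551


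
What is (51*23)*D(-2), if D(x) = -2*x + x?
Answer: 2346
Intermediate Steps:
D(x) = -x
(51*23)*D(-2) = (51*23)*(-1*(-2)) = 1173*2 = 2346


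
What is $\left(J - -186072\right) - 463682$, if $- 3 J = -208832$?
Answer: $- \frac{623998}{3} \approx -2.08 \cdot 10^{5}$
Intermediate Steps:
$J = \frac{208832}{3}$ ($J = \left(- \frac{1}{3}\right) \left(-208832\right) = \frac{208832}{3} \approx 69611.0$)
$\left(J - -186072\right) - 463682 = \left(\frac{208832}{3} - -186072\right) - 463682 = \left(\frac{208832}{3} + 186072\right) - 463682 = \frac{767048}{3} - 463682 = - \frac{623998}{3}$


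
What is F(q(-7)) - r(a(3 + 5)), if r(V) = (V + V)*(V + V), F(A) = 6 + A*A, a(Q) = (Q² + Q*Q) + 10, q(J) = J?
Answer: -76121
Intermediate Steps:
a(Q) = 10 + 2*Q² (a(Q) = (Q² + Q²) + 10 = 2*Q² + 10 = 10 + 2*Q²)
F(A) = 6 + A²
r(V) = 4*V² (r(V) = (2*V)*(2*V) = 4*V²)
F(q(-7)) - r(a(3 + 5)) = (6 + (-7)²) - 4*(10 + 2*(3 + 5)²)² = (6 + 49) - 4*(10 + 2*8²)² = 55 - 4*(10 + 2*64)² = 55 - 4*(10 + 128)² = 55 - 4*138² = 55 - 4*19044 = 55 - 1*76176 = 55 - 76176 = -76121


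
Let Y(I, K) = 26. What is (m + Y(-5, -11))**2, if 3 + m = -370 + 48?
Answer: 89401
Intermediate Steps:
m = -325 (m = -3 + (-370 + 48) = -3 - 322 = -325)
(m + Y(-5, -11))**2 = (-325 + 26)**2 = (-299)**2 = 89401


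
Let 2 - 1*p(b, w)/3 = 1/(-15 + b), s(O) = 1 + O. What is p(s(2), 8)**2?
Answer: 625/16 ≈ 39.063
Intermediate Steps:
p(b, w) = 6 - 3/(-15 + b)
p(s(2), 8)**2 = (3*(-31 + 2*(1 + 2))/(-15 + (1 + 2)))**2 = (3*(-31 + 2*3)/(-15 + 3))**2 = (3*(-31 + 6)/(-12))**2 = (3*(-1/12)*(-25))**2 = (25/4)**2 = 625/16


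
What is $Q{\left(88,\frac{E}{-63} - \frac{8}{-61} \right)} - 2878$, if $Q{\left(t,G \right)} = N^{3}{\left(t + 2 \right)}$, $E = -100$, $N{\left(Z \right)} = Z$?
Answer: $726122$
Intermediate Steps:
$Q{\left(t,G \right)} = \left(2 + t\right)^{3}$ ($Q{\left(t,G \right)} = \left(t + 2\right)^{3} = \left(2 + t\right)^{3}$)
$Q{\left(88,\frac{E}{-63} - \frac{8}{-61} \right)} - 2878 = \left(2 + 88\right)^{3} - 2878 = 90^{3} - 2878 = 729000 - 2878 = 726122$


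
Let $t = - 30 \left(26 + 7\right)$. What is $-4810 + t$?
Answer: $-5800$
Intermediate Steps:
$t = -990$ ($t = \left(-30\right) 33 = -990$)
$-4810 + t = -4810 - 990 = -5800$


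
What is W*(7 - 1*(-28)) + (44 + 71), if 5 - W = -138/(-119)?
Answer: 4240/17 ≈ 249.41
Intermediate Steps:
W = 457/119 (W = 5 - (-138)/(-119) = 5 - (-138)*(-1)/119 = 5 - 1*138/119 = 5 - 138/119 = 457/119 ≈ 3.8403)
W*(7 - 1*(-28)) + (44 + 71) = 457*(7 - 1*(-28))/119 + (44 + 71) = 457*(7 + 28)/119 + 115 = (457/119)*35 + 115 = 2285/17 + 115 = 4240/17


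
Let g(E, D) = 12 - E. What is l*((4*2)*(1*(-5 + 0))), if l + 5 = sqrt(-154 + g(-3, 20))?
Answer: 200 - 40*I*sqrt(139) ≈ 200.0 - 471.59*I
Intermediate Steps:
l = -5 + I*sqrt(139) (l = -5 + sqrt(-154 + (12 - 1*(-3))) = -5 + sqrt(-154 + (12 + 3)) = -5 + sqrt(-154 + 15) = -5 + sqrt(-139) = -5 + I*sqrt(139) ≈ -5.0 + 11.79*I)
l*((4*2)*(1*(-5 + 0))) = (-5 + I*sqrt(139))*((4*2)*(1*(-5 + 0))) = (-5 + I*sqrt(139))*(8*(1*(-5))) = (-5 + I*sqrt(139))*(8*(-5)) = (-5 + I*sqrt(139))*(-40) = 200 - 40*I*sqrt(139)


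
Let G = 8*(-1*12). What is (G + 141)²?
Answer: 2025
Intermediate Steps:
G = -96 (G = 8*(-12) = -96)
(G + 141)² = (-96 + 141)² = 45² = 2025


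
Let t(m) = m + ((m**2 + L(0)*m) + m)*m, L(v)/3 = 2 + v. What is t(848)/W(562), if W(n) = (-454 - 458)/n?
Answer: -21596071226/57 ≈ -3.7888e+8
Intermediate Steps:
L(v) = 6 + 3*v (L(v) = 3*(2 + v) = 6 + 3*v)
W(n) = -912/n
t(m) = m + m*(m**2 + 7*m) (t(m) = m + ((m**2 + (6 + 3*0)*m) + m)*m = m + ((m**2 + (6 + 0)*m) + m)*m = m + ((m**2 + 6*m) + m)*m = m + (m**2 + 7*m)*m = m + m*(m**2 + 7*m))
t(848)/W(562) = (848*(1 + 848**2 + 7*848))/((-912/562)) = (848*(1 + 719104 + 5936))/((-912*1/562)) = (848*725041)/(-456/281) = 614834768*(-281/456) = -21596071226/57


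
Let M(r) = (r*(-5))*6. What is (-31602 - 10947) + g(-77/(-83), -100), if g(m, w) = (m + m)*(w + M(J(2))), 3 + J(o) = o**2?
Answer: -3551587/83 ≈ -42790.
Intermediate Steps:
J(o) = -3 + o**2
M(r) = -30*r (M(r) = -5*r*6 = -30*r)
g(m, w) = 2*m*(-30 + w) (g(m, w) = (m + m)*(w - 30*(-3 + 2**2)) = (2*m)*(w - 30*(-3 + 4)) = (2*m)*(w - 30*1) = (2*m)*(w - 30) = (2*m)*(-30 + w) = 2*m*(-30 + w))
(-31602 - 10947) + g(-77/(-83), -100) = (-31602 - 10947) + 2*(-77/(-83))*(-30 - 100) = -42549 + 2*(-77*(-1/83))*(-130) = -42549 + 2*(77/83)*(-130) = -42549 - 20020/83 = -3551587/83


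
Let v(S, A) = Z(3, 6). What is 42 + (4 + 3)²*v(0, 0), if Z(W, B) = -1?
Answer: -7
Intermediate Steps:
v(S, A) = -1
42 + (4 + 3)²*v(0, 0) = 42 + (4 + 3)²*(-1) = 42 + 7²*(-1) = 42 + 49*(-1) = 42 - 49 = -7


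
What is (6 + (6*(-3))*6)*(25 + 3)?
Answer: -2856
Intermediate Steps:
(6 + (6*(-3))*6)*(25 + 3) = (6 - 18*6)*28 = (6 - 108)*28 = -102*28 = -2856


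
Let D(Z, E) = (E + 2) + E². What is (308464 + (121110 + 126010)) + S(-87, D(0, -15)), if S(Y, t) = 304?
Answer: 555888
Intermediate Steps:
D(Z, E) = 2 + E + E² (D(Z, E) = (2 + E) + E² = 2 + E + E²)
(308464 + (121110 + 126010)) + S(-87, D(0, -15)) = (308464 + (121110 + 126010)) + 304 = (308464 + 247120) + 304 = 555584 + 304 = 555888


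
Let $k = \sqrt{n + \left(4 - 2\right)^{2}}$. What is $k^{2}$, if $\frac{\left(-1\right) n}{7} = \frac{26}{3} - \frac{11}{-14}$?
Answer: $- \frac{373}{6} \approx -62.167$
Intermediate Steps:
$n = - \frac{397}{6}$ ($n = - 7 \left(\frac{26}{3} - \frac{11}{-14}\right) = - 7 \left(26 \cdot \frac{1}{3} - - \frac{11}{14}\right) = - 7 \left(\frac{26}{3} + \frac{11}{14}\right) = \left(-7\right) \frac{397}{42} = - \frac{397}{6} \approx -66.167$)
$k = \frac{i \sqrt{2238}}{6}$ ($k = \sqrt{- \frac{397}{6} + \left(4 - 2\right)^{2}} = \sqrt{- \frac{397}{6} + 2^{2}} = \sqrt{- \frac{397}{6} + 4} = \sqrt{- \frac{373}{6}} = \frac{i \sqrt{2238}}{6} \approx 7.8846 i$)
$k^{2} = \left(\frac{i \sqrt{2238}}{6}\right)^{2} = - \frac{373}{6}$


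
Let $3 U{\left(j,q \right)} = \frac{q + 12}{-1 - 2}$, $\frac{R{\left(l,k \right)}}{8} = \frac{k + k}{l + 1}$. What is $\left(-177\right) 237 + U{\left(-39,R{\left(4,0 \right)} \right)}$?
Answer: $- \frac{125851}{3} \approx -41950.0$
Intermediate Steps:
$R{\left(l,k \right)} = \frac{16 k}{1 + l}$ ($R{\left(l,k \right)} = 8 \frac{k + k}{l + 1} = 8 \frac{2 k}{1 + l} = \frac{16 k}{1 + l}$)
$U{\left(j,q \right)} = - \frac{4}{3} - \frac{q}{9}$ ($U{\left(j,q \right)} = \frac{\left(q + 12\right) \frac{1}{-1 - 2}}{3} = \frac{\left(12 + q\right) \frac{1}{-3}}{3} = \frac{\left(12 + q\right) \left(- \frac{1}{3}\right)}{3} = \frac{-4 - \frac{q}{3}}{3} = - \frac{4}{3} - \frac{q}{9}$)
$\left(-177\right) 237 + U{\left(-39,R{\left(4,0 \right)} \right)} = \left(-177\right) 237 - \left(\frac{4}{3} + \frac{16 \cdot 0 \frac{1}{1 + 4}}{9}\right) = -41949 - \left(\frac{4}{3} + \frac{16 \cdot 0 \cdot \frac{1}{5}}{9}\right) = -41949 - \frac{4}{3} = - \frac{125851}{3}$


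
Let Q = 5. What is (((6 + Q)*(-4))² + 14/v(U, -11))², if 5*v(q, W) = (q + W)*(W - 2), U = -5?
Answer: 40553501641/10816 ≈ 3.7494e+6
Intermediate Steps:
v(q, W) = (-2 + W)*(W + q)/5 (v(q, W) = ((q + W)*(W - 2))/5 = ((W + q)*(-2 + W))/5 = ((-2 + W)*(W + q))/5 = (-2 + W)*(W + q)/5)
(((6 + Q)*(-4))² + 14/v(U, -11))² = (((6 + 5)*(-4))² + 14/(-⅖*(-11) - ⅖*(-5) + (⅕)*(-11)² + (⅕)*(-11)*(-5)))² = ((11*(-4))² + 14/(22/5 + 2 + (⅕)*121 + 11))² = ((-44)² + 14/(22/5 + 2 + 121/5 + 11))² = (1936 + 14/(208/5))² = (1936 + 14*(5/208))² = (1936 + 35/104)² = (201379/104)² = 40553501641/10816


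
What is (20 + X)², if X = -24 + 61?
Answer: 3249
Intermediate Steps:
X = 37
(20 + X)² = (20 + 37)² = 57² = 3249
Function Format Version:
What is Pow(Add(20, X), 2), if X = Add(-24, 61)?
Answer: 3249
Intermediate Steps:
X = 37
Pow(Add(20, X), 2) = Pow(Add(20, 37), 2) = Pow(57, 2) = 3249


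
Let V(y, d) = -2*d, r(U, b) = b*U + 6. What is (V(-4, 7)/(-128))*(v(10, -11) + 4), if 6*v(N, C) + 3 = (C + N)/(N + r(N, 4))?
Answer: 1175/3072 ≈ 0.38249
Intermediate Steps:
r(U, b) = 6 + U*b (r(U, b) = U*b + 6 = 6 + U*b)
v(N, C) = -½ + (C + N)/(6*(6 + 5*N)) (v(N, C) = -½ + ((C + N)/(N + (6 + N*4)))/6 = -½ + ((C + N)/(N + (6 + 4*N)))/6 = -½ + ((C + N)/(6 + 5*N))/6 = -½ + (C + N)/(6*(6 + 5*N)))
(V(-4, 7)/(-128))*(v(10, -11) + 4) = (-2*7/(-128))*((-18 - 11 - 14*10)/(6*(6 + 5*10)) + 4) = (-14*(-1/128))*((-18 - 11 - 140)/(6*(6 + 50)) + 4) = 7*((⅙)*(-169)/56 + 4)/64 = 7*((⅙)*(1/56)*(-169) + 4)/64 = 7*(-169/336 + 4)/64 = (7/64)*(1175/336) = 1175/3072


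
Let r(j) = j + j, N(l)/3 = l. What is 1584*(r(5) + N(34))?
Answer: 177408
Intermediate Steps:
N(l) = 3*l
r(j) = 2*j
1584*(r(5) + N(34)) = 1584*(2*5 + 3*34) = 1584*(10 + 102) = 1584*112 = 177408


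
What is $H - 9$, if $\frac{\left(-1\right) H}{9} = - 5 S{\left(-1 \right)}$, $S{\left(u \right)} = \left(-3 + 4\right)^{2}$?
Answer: $36$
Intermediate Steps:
$S{\left(u \right)} = 1$ ($S{\left(u \right)} = 1^{2} = 1$)
$H = 45$ ($H = - 9 \left(\left(-5\right) 1\right) = \left(-9\right) \left(-5\right) = 45$)
$H - 9 = 45 - 9 = 36$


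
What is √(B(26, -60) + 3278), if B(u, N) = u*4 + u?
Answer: 4*√213 ≈ 58.378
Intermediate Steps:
B(u, N) = 5*u (B(u, N) = 4*u + u = 5*u)
√(B(26, -60) + 3278) = √(5*26 + 3278) = √(130 + 3278) = √3408 = 4*√213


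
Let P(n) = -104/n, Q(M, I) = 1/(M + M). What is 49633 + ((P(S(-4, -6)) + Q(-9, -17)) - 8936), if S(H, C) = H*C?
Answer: 732467/18 ≈ 40693.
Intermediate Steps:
S(H, C) = C*H
Q(M, I) = 1/(2*M)
49633 + ((P(S(-4, -6)) + Q(-9, -17)) - 8936) = 49633 + ((-104/((-6*(-4))) + (½)/(-9)) - 8936) = 49633 + ((-104/24 + (½)*(-⅑)) - 8936) = 49633 + ((-104*1/24 - 1/18) - 8936) = 49633 + ((-13/3 - 1/18) - 8936) = 49633 + (-79/18 - 8936) = 49633 - 160927/18 = 732467/18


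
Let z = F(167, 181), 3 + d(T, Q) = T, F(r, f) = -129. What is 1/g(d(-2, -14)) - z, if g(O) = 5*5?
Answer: 3226/25 ≈ 129.04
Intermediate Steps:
d(T, Q) = -3 + T
g(O) = 25
z = -129
1/g(d(-2, -14)) - z = 1/25 - 1*(-129) = 1/25 + 129 = 3226/25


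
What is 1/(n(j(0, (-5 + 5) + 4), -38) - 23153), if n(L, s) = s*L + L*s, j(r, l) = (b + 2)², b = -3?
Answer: -1/23229 ≈ -4.3050e-5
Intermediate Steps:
j(r, l) = 1 (j(r, l) = (-3 + 2)² = (-1)² = 1)
n(L, s) = 2*L*s (n(L, s) = L*s + L*s = 2*L*s)
1/(n(j(0, (-5 + 5) + 4), -38) - 23153) = 1/(2*1*(-38) - 23153) = 1/(-76 - 23153) = 1/(-23229) = -1/23229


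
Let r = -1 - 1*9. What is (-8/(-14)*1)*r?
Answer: -40/7 ≈ -5.7143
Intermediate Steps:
r = -10 (r = -1 - 9 = -10)
(-8/(-14)*1)*r = (-8/(-14)*1)*(-10) = (-8*(-1/14)*1)*(-10) = ((4/7)*1)*(-10) = (4/7)*(-10) = -40/7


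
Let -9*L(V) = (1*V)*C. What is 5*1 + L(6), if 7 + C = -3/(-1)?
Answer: 23/3 ≈ 7.6667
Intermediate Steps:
C = -4 (C = -7 - 3/(-1) = -7 - 3*(-1) = -7 + 3 = -4)
L(V) = 4*V/9 (L(V) = -1*V*(-4)/9 = -V*(-4)/9 = -(-4)*V/9 = 4*V/9)
5*1 + L(6) = 5*1 + (4/9)*6 = 5 + 8/3 = 23/3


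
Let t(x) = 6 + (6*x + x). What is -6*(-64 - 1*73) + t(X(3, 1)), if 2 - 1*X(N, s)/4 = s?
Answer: 856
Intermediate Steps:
X(N, s) = 8 - 4*s
t(x) = 6 + 7*x
-6*(-64 - 1*73) + t(X(3, 1)) = -6*(-64 - 1*73) + (6 + 7*(8 - 4*1)) = -6*(-64 - 73) + (6 + 7*(8 - 4)) = -6*(-137) + (6 + 7*4) = 822 + (6 + 28) = 822 + 34 = 856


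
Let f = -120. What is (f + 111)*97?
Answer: -873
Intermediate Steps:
(f + 111)*97 = (-120 + 111)*97 = -9*97 = -873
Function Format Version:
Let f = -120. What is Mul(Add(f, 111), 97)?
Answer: -873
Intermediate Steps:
Mul(Add(f, 111), 97) = Mul(Add(-120, 111), 97) = Mul(-9, 97) = -873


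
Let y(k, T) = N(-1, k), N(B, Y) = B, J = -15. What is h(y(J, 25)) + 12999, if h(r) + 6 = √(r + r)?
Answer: 12993 + I*√2 ≈ 12993.0 + 1.4142*I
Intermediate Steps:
y(k, T) = -1
h(r) = -6 + √2*√r (h(r) = -6 + √(r + r) = -6 + √(2*r) = -6 + √2*√r)
h(y(J, 25)) + 12999 = (-6 + √2*√(-1)) + 12999 = (-6 + √2*I) + 12999 = (-6 + I*√2) + 12999 = 12993 + I*√2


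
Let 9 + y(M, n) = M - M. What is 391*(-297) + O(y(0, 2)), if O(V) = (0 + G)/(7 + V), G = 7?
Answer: -232261/2 ≈ -1.1613e+5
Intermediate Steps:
y(M, n) = -9 (y(M, n) = -9 + (M - M) = -9 + 0 = -9)
O(V) = 7/(7 + V) (O(V) = (0 + 7)/(7 + V) = 7/(7 + V))
391*(-297) + O(y(0, 2)) = 391*(-297) + 7/(7 - 9) = -116127 + 7/(-2) = -116127 + 7*(-½) = -116127 - 7/2 = -232261/2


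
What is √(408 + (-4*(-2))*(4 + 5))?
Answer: 4*√30 ≈ 21.909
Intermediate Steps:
√(408 + (-4*(-2))*(4 + 5)) = √(408 + 8*9) = √(408 + 72) = √480 = 4*√30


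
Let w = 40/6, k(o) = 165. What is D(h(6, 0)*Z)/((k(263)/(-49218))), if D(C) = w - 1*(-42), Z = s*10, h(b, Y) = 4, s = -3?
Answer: -2395276/165 ≈ -14517.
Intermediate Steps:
w = 20/3 (w = 40*(1/6) = 20/3 ≈ 6.6667)
Z = -30 (Z = -3*10 = -30)
D(C) = 146/3 (D(C) = 20/3 - 1*(-42) = 20/3 + 42 = 146/3)
D(h(6, 0)*Z)/((k(263)/(-49218))) = 146/(3*((165/(-49218)))) = 146/(3*((165*(-1/49218)))) = 146/(3*(-55/16406)) = (146/3)*(-16406/55) = -2395276/165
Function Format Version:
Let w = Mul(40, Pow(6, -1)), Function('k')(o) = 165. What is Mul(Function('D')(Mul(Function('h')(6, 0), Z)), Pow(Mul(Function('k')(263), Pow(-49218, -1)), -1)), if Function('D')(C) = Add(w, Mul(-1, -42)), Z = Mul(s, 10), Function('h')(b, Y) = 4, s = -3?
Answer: Rational(-2395276, 165) ≈ -14517.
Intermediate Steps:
w = Rational(20, 3) (w = Mul(40, Rational(1, 6)) = Rational(20, 3) ≈ 6.6667)
Z = -30 (Z = Mul(-3, 10) = -30)
Function('D')(C) = Rational(146, 3) (Function('D')(C) = Add(Rational(20, 3), Mul(-1, -42)) = Add(Rational(20, 3), 42) = Rational(146, 3))
Mul(Function('D')(Mul(Function('h')(6, 0), Z)), Pow(Mul(Function('k')(263), Pow(-49218, -1)), -1)) = Mul(Rational(146, 3), Pow(Mul(165, Pow(-49218, -1)), -1)) = Mul(Rational(146, 3), Pow(Mul(165, Rational(-1, 49218)), -1)) = Mul(Rational(146, 3), Pow(Rational(-55, 16406), -1)) = Mul(Rational(146, 3), Rational(-16406, 55)) = Rational(-2395276, 165)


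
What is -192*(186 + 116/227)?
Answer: -8128896/227 ≈ -35810.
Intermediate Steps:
-192*(186 + 116/227) = -192*42338/227 = -8128896/227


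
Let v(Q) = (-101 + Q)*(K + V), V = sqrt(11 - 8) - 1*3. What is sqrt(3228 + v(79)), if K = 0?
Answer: sqrt(3294 - 22*sqrt(3)) ≈ 57.060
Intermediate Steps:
V = -3 + sqrt(3) (V = sqrt(3) - 3 = -3 + sqrt(3) ≈ -1.2680)
v(Q) = (-101 + Q)*(-3 + sqrt(3)) (v(Q) = (-101 + Q)*(0 + (-3 + sqrt(3))) = (-101 + Q)*(-3 + sqrt(3)))
sqrt(3228 + v(79)) = sqrt(3228 + (303 - 101*sqrt(3) - 1*79*(3 - sqrt(3)))) = sqrt(3228 + (303 - 101*sqrt(3) + (-237 + 79*sqrt(3)))) = sqrt(3228 + (66 - 22*sqrt(3))) = sqrt(3294 - 22*sqrt(3))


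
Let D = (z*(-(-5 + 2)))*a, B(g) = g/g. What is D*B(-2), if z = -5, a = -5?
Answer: 75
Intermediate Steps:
B(g) = 1
D = 75 (D = -(-5)*(-5 + 2)*(-5) = -(-5)*(-3)*(-5) = -5*3*(-5) = -15*(-5) = 75)
D*B(-2) = 75*1 = 75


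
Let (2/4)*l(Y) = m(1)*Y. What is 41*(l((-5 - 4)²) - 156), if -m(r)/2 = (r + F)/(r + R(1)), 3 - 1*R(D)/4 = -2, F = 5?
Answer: -71340/7 ≈ -10191.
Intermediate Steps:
R(D) = 20 (R(D) = 12 - 4*(-2) = 12 + 8 = 20)
m(r) = -2*(5 + r)/(20 + r) (m(r) = -2*(r + 5)/(r + 20) = -2*(5 + r)/(20 + r))
l(Y) = -8*Y/7 (l(Y) = 2*((2*(-5 - 1*1)/(20 + 1))*Y) = 2*((2*(-5 - 1)/21)*Y) = 2*((2*(1/21)*(-6))*Y) = 2*(-4*Y/7) = -8*Y/7)
41*(l((-5 - 4)²) - 156) = 41*(-8*(-5 - 4)²/7 - 156) = 41*(-8/7*(-9)² - 156) = 41*(-8/7*81 - 156) = 41*(-648/7 - 156) = 41*(-1740/7) = -71340/7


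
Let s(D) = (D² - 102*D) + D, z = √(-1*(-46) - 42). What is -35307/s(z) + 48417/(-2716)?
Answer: 4794847/29876 ≈ 160.49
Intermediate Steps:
z = 2 (z = √(46 - 42) = √4 = 2)
s(D) = D² - 101*D
-35307/s(z) + 48417/(-2716) = -35307*1/(2*(-101 + 2)) + 48417/(-2716) = -35307/(2*(-99)) + 48417*(-1/2716) = -35307/(-198) - 48417/2716 = -35307*(-1/198) - 48417/2716 = 3923/22 - 48417/2716 = 4794847/29876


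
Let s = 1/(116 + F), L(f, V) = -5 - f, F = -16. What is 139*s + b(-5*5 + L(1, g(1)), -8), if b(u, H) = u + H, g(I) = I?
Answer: -3761/100 ≈ -37.610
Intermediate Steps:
s = 1/100 (s = 1/(116 - 16) = 1/100 ≈ 0.010000)
b(u, H) = H + u
139*s + b(-5*5 + L(1, g(1)), -8) = 139*(1/100) + (-8 + (-5*5 + (-5 - 1*1))) = 139/100 + (-8 + (-25 + (-5 - 1))) = 139/100 + (-8 + (-25 - 6)) = 139/100 + (-8 - 31) = 139/100 - 39 = -3761/100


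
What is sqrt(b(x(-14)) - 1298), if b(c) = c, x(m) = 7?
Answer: I*sqrt(1291) ≈ 35.93*I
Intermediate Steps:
sqrt(b(x(-14)) - 1298) = sqrt(7 - 1298) = sqrt(-1291) = I*sqrt(1291)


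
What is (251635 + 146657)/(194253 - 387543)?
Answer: -66382/32215 ≈ -2.0606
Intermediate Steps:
(251635 + 146657)/(194253 - 387543) = 398292/(-193290) = 398292*(-1/193290) = -66382/32215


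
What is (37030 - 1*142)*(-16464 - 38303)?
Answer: -2020245096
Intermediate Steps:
(37030 - 1*142)*(-16464 - 38303) = (37030 - 142)*(-54767) = 36888*(-54767) = -2020245096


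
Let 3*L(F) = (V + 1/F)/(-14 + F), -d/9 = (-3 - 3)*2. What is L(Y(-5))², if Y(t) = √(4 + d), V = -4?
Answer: 18827/254016 + 1705*√7/63504 ≈ 0.14515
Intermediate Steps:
d = 108 (d = -9*(-3 - 3)*2 = -(-54)*2 = -9*(-12) = 108)
Y(t) = 4*√7 (Y(t) = √(4 + 108) = √112 = 4*√7)
L(F) = (-4 + 1/F)/(3*(-14 + F)) (L(F) = ((-4 + 1/F)/(-14 + F))/3 = (-4 + 1/F)/(3*(-14 + F)))
L(Y(-5))² = ((1 - 16*√7)/(3*((4*√7))*(-14 + 4*√7)))² = ((√7/28)*(1 - 16*√7)/(3*(-14 + 4*√7)))² = (√7*(1 - 16*√7)/(84*(-14 + 4*√7)))² = (1 - 16*√7)²/(1008*(-14 + 4*√7)²)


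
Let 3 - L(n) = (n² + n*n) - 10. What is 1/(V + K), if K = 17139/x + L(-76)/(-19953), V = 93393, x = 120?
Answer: 798120/74653274209 ≈ 1.0691e-5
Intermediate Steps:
L(n) = 13 - 2*n² (L(n) = 3 - ((n² + n*n) - 10) = 3 - ((n² + n²) - 10) = 3 - (2*n² - 10) = 3 - (-10 + 2*n²) = 3 + (10 - 2*n²) = 13 - 2*n²)
K = 114453049/798120 (K = 17139/120 + (13 - 2*(-76)²)/(-19953) = 17139*(1/120) + (13 - 2*5776)*(-1/19953) = 5713/40 + (13 - 11552)*(-1/19953) = 5713/40 - 11539*(-1/19953) = 5713/40 + 11539/19953 = 114453049/798120 ≈ 143.40)
1/(V + K) = 1/(93393 + 114453049/798120) = 1/(74653274209/798120) = 798120/74653274209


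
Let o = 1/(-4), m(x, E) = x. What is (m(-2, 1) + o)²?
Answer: 81/16 ≈ 5.0625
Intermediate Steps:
o = -¼ ≈ -0.25000
(m(-2, 1) + o)² = (-2 - ¼)² = (-9/4)² = 81/16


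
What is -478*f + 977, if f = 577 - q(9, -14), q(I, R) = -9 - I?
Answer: -283433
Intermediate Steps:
f = 595 (f = 577 - (-9 - 1*9) = 577 - (-9 - 9) = 577 - 1*(-18) = 577 + 18 = 595)
-478*f + 977 = -478*595 + 977 = -284410 + 977 = -283433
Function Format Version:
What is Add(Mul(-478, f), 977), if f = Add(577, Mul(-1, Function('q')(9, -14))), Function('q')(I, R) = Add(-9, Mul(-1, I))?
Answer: -283433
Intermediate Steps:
f = 595 (f = Add(577, Mul(-1, Add(-9, Mul(-1, 9)))) = Add(577, Mul(-1, Add(-9, -9))) = Add(577, Mul(-1, -18)) = Add(577, 18) = 595)
Add(Mul(-478, f), 977) = Add(Mul(-478, 595), 977) = Add(-284410, 977) = -283433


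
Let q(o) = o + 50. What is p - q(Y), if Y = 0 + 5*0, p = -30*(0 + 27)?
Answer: -860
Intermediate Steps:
p = -810 (p = -30*27 = -810)
Y = 0 (Y = 0 + 0 = 0)
q(o) = 50 + o
p - q(Y) = -810 - (50 + 0) = -810 - 1*50 = -810 - 50 = -860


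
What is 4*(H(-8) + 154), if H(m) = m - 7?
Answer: 556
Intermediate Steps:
H(m) = -7 + m
4*(H(-8) + 154) = 4*((-7 - 8) + 154) = 4*(-15 + 154) = 4*139 = 556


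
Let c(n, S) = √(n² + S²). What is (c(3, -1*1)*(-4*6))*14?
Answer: -336*√10 ≈ -1062.5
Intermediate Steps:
c(n, S) = √(S² + n²)
(c(3, -1*1)*(-4*6))*14 = (√((-1*1)² + 3²)*(-4*6))*14 = (√((-1)² + 9)*(-24))*14 = (√(1 + 9)*(-24))*14 = (√10*(-24))*14 = -24*√10*14 = -336*√10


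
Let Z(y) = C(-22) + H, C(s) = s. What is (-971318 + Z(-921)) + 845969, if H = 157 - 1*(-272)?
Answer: -124942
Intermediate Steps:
H = 429 (H = 157 + 272 = 429)
Z(y) = 407 (Z(y) = -22 + 429 = 407)
(-971318 + Z(-921)) + 845969 = (-971318 + 407) + 845969 = -970911 + 845969 = -124942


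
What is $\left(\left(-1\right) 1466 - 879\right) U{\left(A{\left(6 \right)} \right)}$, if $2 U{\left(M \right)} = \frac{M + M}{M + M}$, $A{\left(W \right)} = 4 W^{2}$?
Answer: $- \frac{2345}{2} \approx -1172.5$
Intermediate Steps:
$U{\left(M \right)} = \frac{1}{2}$ ($U{\left(M \right)} = \frac{\left(M + M\right) \frac{1}{M + M}}{2} = \frac{2 M \frac{1}{2 M}}{2} = \frac{1}{2} \cdot 1 = \frac{1}{2}$)
$\left(\left(-1\right) 1466 - 879\right) U{\left(A{\left(6 \right)} \right)} = \left(\left(-1\right) 1466 - 879\right) \frac{1}{2} = \left(-1466 - 879\right) \frac{1}{2} = \left(-2345\right) \frac{1}{2} = - \frac{2345}{2}$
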